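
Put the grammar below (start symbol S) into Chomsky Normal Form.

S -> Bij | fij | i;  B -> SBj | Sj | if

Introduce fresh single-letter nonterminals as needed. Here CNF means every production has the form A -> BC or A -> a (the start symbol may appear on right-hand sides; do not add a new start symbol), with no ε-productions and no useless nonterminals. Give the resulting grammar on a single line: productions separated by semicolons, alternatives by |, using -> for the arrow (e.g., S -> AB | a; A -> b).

No ε-productions.
No unit productions to eliminate.
TERM: introduce D -> f, C -> i, A -> j and substitute in every rule of length ≥2.
BIN: B -> SBA becomes B -> SE, E -> BA; S -> BCA becomes S -> BF, F -> CA; S -> DCA becomes S -> DG, G -> CA.

S -> i | BF | DG; A -> j; B -> CD | SA | SE; C -> i; D -> f; E -> BA; F -> CA; G -> CA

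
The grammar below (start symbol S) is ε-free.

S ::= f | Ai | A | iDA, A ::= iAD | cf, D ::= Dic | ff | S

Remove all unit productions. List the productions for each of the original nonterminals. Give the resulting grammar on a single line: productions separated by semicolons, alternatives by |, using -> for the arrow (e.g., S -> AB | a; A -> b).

Unit productions: D->S, S->A.
Unit pairs (A ⇒* B via units): (D,A), (D,S), (S,A).
S: inherits non-unit rules of {A, S} → Ai | cf | f | iAD | iDA.
A: inherits non-unit rules of {A} → cf | iAD.
D: inherits non-unit rules of {A, D, S} → Ai | Dic | cf | f | ff | iAD | iDA.

S -> f | Ai | cf | iAD | iDA; A -> cf | iAD; D -> f | Ai | cf | ff | Dic | iAD | iDA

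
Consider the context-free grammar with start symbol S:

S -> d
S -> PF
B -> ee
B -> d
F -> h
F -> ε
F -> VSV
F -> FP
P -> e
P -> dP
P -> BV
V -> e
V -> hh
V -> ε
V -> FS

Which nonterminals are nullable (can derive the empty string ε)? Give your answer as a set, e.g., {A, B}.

Directly nullable (have an ε-rule): {F, V}.
Not nullable: B, P, S — each has a terminal in every rule's right-hand side or depends on a non-nullable symbol.

{F, V}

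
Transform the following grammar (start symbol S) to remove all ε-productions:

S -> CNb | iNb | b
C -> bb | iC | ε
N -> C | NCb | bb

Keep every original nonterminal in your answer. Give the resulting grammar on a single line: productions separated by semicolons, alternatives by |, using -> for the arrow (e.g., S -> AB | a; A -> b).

Nullable set: {C, N}.
S -> CNb: C, N nullable, giving CNb | Cb | Nb | b.
S -> iNb: N nullable, giving iNb | ib.
Drop C -> ε.
C -> iC: C nullable, giving i | iC.
N -> C: C nullable, giving C.
N -> NCb: N, C nullable, giving Cb | NCb | Nb | b.
Unchanged (no nullable symbols): S -> b; C -> bb; N -> bb.

S -> b | Cb | Nb | ib | CNb | iNb; C -> i | bb | iC; N -> C | b | Cb | Nb | bb | NCb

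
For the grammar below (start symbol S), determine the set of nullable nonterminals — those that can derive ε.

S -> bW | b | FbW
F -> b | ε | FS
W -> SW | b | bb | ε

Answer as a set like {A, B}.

{F, W}

Directly nullable (have an ε-rule): {F, W}.
Not nullable: S — each has a terminal in every rule's right-hand side or depends on a non-nullable symbol.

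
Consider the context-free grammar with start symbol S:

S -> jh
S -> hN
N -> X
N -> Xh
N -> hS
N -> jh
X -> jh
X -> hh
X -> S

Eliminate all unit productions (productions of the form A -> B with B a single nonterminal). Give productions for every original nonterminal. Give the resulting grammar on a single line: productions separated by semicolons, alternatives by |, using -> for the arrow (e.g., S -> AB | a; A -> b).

S -> hN | jh; N -> Xh | hN | hS | hh | jh; X -> hN | hh | jh

Unit productions: N->X, X->S.
Unit pairs (A ⇒* B via units): (N,S), (N,X), (X,S).
S: inherits non-unit rules of {S} → hN | jh.
N: inherits non-unit rules of {N, S, X} → Xh | hN | hS | hh | jh.
X: inherits non-unit rules of {S, X} → hN | hh | jh.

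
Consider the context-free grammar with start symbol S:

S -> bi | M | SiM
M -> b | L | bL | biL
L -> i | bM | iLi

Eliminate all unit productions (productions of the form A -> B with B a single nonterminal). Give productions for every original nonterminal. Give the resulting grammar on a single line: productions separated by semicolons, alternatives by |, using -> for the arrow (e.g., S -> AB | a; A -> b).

S -> b | i | bL | bM | bi | SiM | biL | iLi; L -> i | bM | iLi; M -> b | i | bL | bM | biL | iLi

Unit productions: M->L, S->M.
Unit pairs (A ⇒* B via units): (M,L), (S,L), (S,M).
S: inherits non-unit rules of {L, M, S} → SiM | b | bL | bM | bi | biL | i | iLi.
L: inherits non-unit rules of {L} → bM | i | iLi.
M: inherits non-unit rules of {L, M} → b | bL | bM | biL | i | iLi.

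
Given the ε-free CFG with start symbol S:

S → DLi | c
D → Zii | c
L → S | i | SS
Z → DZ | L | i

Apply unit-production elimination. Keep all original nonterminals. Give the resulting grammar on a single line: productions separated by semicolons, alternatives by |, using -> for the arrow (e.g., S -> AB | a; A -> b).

Unit productions: L->S, Z->L.
Unit pairs (A ⇒* B via units): (L,S), (Z,L), (Z,S).
S: inherits non-unit rules of {S} → DLi | c.
D: inherits non-unit rules of {D} → Zii | c.
L: inherits non-unit rules of {L, S} → DLi | SS | c | i.
Z: inherits non-unit rules of {L, S, Z} → DLi | DZ | SS | c | i.

S -> c | DLi; D -> c | Zii; L -> c | i | SS | DLi; Z -> c | i | DZ | SS | DLi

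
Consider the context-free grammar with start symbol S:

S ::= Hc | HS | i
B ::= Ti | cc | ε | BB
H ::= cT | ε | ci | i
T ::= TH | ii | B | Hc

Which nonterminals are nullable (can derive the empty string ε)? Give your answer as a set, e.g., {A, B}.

{B, H, T}

Directly nullable (have an ε-rule): {B, H}.
T is nullable via T -> B (every symbol on the right is already known nullable).
Not nullable: S — each has a terminal in every rule's right-hand side or depends on a non-nullable symbol.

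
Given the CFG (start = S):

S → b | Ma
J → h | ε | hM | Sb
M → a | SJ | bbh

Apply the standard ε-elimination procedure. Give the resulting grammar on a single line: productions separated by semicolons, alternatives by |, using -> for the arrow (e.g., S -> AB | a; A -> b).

Nullable set: {J}.
Drop J -> ε.
M -> SJ: J nullable, giving S | SJ.
Unchanged (no nullable symbols): S -> Ma; S -> b; J -> Sb; J -> h; J -> hM; M -> a; M -> bbh.

S -> b | Ma; J -> h | Sb | hM; M -> S | a | SJ | bbh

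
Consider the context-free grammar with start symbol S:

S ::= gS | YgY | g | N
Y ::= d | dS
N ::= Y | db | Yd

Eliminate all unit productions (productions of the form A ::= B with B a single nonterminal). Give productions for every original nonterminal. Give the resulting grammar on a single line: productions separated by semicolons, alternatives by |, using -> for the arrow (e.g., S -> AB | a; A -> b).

Unit productions: N->Y, S->N.
Unit pairs (A ⇒* B via units): (N,Y), (S,N), (S,Y).
S: inherits non-unit rules of {N, S, Y} → Yd | YgY | d | dS | db | g | gS.
N: inherits non-unit rules of {N, Y} → Yd | d | dS | db.
Y: inherits non-unit rules of {Y} → d | dS.

S -> d | g | Yd | dS | db | gS | YgY; N -> d | Yd | dS | db; Y -> d | dS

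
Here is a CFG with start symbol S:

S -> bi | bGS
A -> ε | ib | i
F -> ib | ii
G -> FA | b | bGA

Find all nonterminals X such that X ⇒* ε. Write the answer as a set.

Directly nullable (have an ε-rule): {A}.
Not nullable: F, G, S — each has a terminal in every rule's right-hand side or depends on a non-nullable symbol.

{A}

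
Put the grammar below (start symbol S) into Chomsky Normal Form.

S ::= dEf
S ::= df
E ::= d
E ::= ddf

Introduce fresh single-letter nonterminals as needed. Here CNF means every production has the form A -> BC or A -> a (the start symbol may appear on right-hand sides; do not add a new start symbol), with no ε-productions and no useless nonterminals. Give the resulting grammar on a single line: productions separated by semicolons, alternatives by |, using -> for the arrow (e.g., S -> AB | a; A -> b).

S -> AB | AD; A -> d; B -> f; C -> AB; D -> EB; E -> d | AC

No ε-productions.
No unit productions to eliminate.
TERM: introduce A -> d, B -> f and substitute in every rule of length ≥2.
BIN: E -> AAB becomes E -> AC, C -> AB; S -> AEB becomes S -> AD, D -> EB.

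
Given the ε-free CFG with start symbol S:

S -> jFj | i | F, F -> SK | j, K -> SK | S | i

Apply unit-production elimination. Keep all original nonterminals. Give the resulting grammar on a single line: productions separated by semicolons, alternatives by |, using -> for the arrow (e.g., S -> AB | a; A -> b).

S -> i | j | SK | jFj; F -> j | SK; K -> i | j | SK | jFj

Unit productions: K->S, S->F.
Unit pairs (A ⇒* B via units): (K,F), (K,S), (S,F).
S: inherits non-unit rules of {F, S} → SK | i | j | jFj.
F: inherits non-unit rules of {F} → SK | j.
K: inherits non-unit rules of {F, K, S} → SK | i | j | jFj.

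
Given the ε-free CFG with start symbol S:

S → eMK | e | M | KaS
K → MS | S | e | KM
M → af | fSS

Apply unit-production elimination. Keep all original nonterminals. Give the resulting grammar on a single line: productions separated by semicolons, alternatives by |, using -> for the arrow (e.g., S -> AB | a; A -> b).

Unit productions: K->S, S->M.
Unit pairs (A ⇒* B via units): (K,M), (K,S), (S,M).
S: inherits non-unit rules of {M, S} → KaS | af | e | eMK | fSS.
K: inherits non-unit rules of {K, M, S} → KM | KaS | MS | af | e | eMK | fSS.
M: inherits non-unit rules of {M} → af | fSS.

S -> e | af | KaS | eMK | fSS; K -> e | KM | MS | af | KaS | eMK | fSS; M -> af | fSS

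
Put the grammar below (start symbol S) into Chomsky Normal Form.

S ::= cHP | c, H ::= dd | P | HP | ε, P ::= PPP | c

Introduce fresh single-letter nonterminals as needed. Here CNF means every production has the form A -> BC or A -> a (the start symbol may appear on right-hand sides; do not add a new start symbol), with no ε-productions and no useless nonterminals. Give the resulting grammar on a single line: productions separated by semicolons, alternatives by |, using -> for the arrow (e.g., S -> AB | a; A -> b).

S -> c | BE | BP; A -> d; B -> c; C -> PP; D -> PP; E -> HP; H -> c | AA | HP | PC; P -> c | PD

Nullable: {H}; after ε-elimination: S -> c | cP | cHP; H -> P | HP | dd; P -> c | PPP.
After unit-elimination: S -> c | cP | cHP; H -> c | HP | dd | PPP; P -> c | PPP.
TERM: introduce B -> c, A -> d and substitute in every rule of length ≥2.
BIN: H -> PPP becomes H -> PC, C -> PP; P -> PPP becomes P -> PD, D -> PP; S -> BHP becomes S -> BE, E -> HP.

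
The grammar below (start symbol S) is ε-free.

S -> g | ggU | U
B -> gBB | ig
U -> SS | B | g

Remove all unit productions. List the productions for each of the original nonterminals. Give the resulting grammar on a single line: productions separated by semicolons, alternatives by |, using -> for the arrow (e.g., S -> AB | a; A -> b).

Unit productions: S->U, U->B.
Unit pairs (A ⇒* B via units): (S,B), (S,U), (U,B).
S: inherits non-unit rules of {B, S, U} → SS | g | gBB | ggU | ig.
B: inherits non-unit rules of {B} → gBB | ig.
U: inherits non-unit rules of {B, U} → SS | g | gBB | ig.

S -> g | SS | ig | gBB | ggU; B -> ig | gBB; U -> g | SS | ig | gBB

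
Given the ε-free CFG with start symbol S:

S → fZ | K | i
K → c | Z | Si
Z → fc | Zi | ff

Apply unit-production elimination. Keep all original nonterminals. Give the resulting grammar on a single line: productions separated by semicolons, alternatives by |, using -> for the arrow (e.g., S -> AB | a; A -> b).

S -> c | i | Si | Zi | fZ | fc | ff; K -> c | Si | Zi | fc | ff; Z -> Zi | fc | ff

Unit productions: K->Z, S->K.
Unit pairs (A ⇒* B via units): (K,Z), (S,K), (S,Z).
S: inherits non-unit rules of {K, S, Z} → Si | Zi | c | fZ | fc | ff | i.
K: inherits non-unit rules of {K, Z} → Si | Zi | c | fc | ff.
Z: inherits non-unit rules of {Z} → Zi | fc | ff.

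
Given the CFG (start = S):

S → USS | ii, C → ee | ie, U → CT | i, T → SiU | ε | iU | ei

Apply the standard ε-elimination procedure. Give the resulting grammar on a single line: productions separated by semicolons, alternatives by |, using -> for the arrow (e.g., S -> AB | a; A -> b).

S -> ii | USS; C -> ee | ie; T -> ei | iU | SiU; U -> C | i | CT

Nullable set: {T}.
Drop T -> ε.
U -> CT: T nullable, giving C | CT.
Unchanged (no nullable symbols): S -> USS; S -> ii; C -> ee; C -> ie; T -> SiU; T -> ei; T -> iU; U -> i.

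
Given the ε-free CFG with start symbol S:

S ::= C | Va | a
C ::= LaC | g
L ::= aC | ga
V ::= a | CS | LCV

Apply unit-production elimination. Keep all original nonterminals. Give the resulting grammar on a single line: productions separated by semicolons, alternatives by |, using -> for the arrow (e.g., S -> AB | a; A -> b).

S -> a | g | Va | LaC; C -> g | LaC; L -> aC | ga; V -> a | CS | LCV

Unit productions: S->C.
Unit pairs (A ⇒* B via units): (S,C).
S: inherits non-unit rules of {C, S} → LaC | Va | a | g.
C: inherits non-unit rules of {C} → LaC | g.
L: inherits non-unit rules of {L} → aC | ga.
V: inherits non-unit rules of {V} → CS | LCV | a.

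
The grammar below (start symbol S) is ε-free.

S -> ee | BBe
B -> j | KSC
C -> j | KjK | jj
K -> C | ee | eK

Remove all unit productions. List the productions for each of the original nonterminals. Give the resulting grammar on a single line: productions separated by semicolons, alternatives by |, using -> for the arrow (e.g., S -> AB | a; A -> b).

Unit productions: K->C.
Unit pairs (A ⇒* B via units): (K,C).
S: inherits non-unit rules of {S} → BBe | ee.
B: inherits non-unit rules of {B} → KSC | j.
C: inherits non-unit rules of {C} → KjK | j | jj.
K: inherits non-unit rules of {C, K} → KjK | eK | ee | j | jj.

S -> ee | BBe; B -> j | KSC; C -> j | jj | KjK; K -> j | eK | ee | jj | KjK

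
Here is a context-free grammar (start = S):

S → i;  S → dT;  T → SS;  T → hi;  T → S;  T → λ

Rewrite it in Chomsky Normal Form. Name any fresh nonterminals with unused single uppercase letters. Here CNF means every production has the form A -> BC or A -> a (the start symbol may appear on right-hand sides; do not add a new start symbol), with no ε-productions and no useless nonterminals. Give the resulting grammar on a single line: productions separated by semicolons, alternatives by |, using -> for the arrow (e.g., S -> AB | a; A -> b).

S -> d | i | AT; A -> d; B -> h; C -> i; T -> d | i | AT | BC | SS

Nullable: {T}; after ε-elimination: S -> d | i | dT; T -> S | SS | hi.
After unit-elimination: S -> d | i | dT; T -> d | i | SS | dT | hi.
TERM: introduce A -> d, B -> h, C -> i and substitute in every rule of length ≥2.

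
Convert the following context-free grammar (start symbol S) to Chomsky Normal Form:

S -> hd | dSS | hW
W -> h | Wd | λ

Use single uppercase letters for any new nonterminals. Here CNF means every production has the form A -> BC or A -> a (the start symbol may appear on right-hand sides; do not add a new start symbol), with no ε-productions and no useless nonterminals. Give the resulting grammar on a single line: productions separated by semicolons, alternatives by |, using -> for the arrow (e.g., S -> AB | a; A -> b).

S -> h | AC | BA | BW; A -> d; B -> h; C -> SS; W -> d | h | WA

Nullable: {W}; after ε-elimination: S -> h | hW | hd | dSS; W -> d | h | Wd.
No unit productions to eliminate.
TERM: introduce A -> d, B -> h and substitute in every rule of length ≥2.
BIN: S -> ASS becomes S -> AC, C -> SS.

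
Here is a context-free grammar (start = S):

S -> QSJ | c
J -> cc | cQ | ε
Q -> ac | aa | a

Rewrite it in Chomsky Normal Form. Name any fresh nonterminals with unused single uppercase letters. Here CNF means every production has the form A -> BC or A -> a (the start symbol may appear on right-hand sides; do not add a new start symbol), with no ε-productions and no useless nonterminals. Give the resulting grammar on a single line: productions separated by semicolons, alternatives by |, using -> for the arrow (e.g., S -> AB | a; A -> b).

Nullable: {J}; after ε-elimination: S -> c | QS | QSJ; J -> cQ | cc; Q -> a | aa | ac.
No unit productions to eliminate.
TERM: introduce B -> a, A -> c and substitute in every rule of length ≥2.
BIN: S -> QSJ becomes S -> QC, C -> SJ.

S -> c | QC | QS; A -> c; B -> a; C -> SJ; J -> AA | AQ; Q -> a | BA | BB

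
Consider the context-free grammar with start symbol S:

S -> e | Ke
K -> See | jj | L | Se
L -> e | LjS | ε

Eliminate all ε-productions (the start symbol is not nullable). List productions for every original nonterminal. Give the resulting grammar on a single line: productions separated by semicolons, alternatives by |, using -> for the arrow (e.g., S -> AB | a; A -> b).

Nullable set: {K, L}.
S -> Ke: K nullable, giving Ke | e.
K -> L: L nullable, giving L.
Drop L -> ε.
L -> LjS: L nullable, giving LjS | jS.
Unchanged (no nullable symbols): S -> e; K -> Se; K -> See; K -> jj; L -> e.

S -> e | Ke; K -> L | Se | jj | See; L -> e | jS | LjS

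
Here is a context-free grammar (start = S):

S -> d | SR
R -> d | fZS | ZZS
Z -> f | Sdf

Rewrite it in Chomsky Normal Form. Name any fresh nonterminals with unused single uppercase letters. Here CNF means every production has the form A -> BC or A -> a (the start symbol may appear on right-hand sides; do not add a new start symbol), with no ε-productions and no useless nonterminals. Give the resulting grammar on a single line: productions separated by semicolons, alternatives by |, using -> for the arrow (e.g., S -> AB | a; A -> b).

S -> d | SR; A -> f; B -> d; C -> ZS; D -> ZS; E -> BA; R -> d | AC | ZD; Z -> f | SE

No ε-productions.
No unit productions to eliminate.
TERM: introduce B -> d, A -> f and substitute in every rule of length ≥2.
BIN: R -> AZS becomes R -> AC, C -> ZS; R -> ZZS becomes R -> ZD, D -> ZS; Z -> SBA becomes Z -> SE, E -> BA.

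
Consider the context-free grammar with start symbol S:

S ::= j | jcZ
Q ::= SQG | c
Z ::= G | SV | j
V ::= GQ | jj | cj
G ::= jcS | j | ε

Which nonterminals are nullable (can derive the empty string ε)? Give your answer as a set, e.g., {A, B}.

{G, Z}

Directly nullable (have an ε-rule): {G}.
Z is nullable via Z -> G (every symbol on the right is already known nullable).
Not nullable: Q, S, V — each has a terminal in every rule's right-hand side or depends on a non-nullable symbol.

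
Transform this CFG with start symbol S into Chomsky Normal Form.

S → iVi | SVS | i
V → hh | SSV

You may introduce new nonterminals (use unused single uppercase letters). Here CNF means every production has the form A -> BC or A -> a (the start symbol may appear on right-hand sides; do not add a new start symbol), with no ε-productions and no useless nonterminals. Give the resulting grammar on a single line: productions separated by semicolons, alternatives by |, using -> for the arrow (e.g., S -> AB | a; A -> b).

S -> i | AC | SD; A -> i; B -> h; C -> VA; D -> VS; E -> SV; V -> BB | SE

No ε-productions.
No unit productions to eliminate.
TERM: introduce B -> h, A -> i and substitute in every rule of length ≥2.
BIN: S -> AVA becomes S -> AC, C -> VA; S -> SVS becomes S -> SD, D -> VS; V -> SSV becomes V -> SE, E -> SV.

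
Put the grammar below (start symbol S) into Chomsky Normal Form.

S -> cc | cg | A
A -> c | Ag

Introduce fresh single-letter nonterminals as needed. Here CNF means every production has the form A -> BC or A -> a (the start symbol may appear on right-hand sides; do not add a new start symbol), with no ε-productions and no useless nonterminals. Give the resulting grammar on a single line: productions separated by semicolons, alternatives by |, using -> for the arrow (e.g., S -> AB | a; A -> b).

S -> c | AB | CB | CC; A -> c | AB; B -> g; C -> c

No ε-productions.
After unit-elimination: S -> c | Ag | cc | cg; A -> c | Ag.
TERM: introduce C -> c, B -> g and substitute in every rule of length ≥2.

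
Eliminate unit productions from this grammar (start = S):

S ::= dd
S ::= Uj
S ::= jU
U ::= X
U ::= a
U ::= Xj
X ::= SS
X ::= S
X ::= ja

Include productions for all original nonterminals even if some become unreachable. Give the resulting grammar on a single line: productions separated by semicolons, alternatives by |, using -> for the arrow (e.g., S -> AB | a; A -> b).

S -> Uj | dd | jU; U -> a | SS | Uj | Xj | dd | jU | ja; X -> SS | Uj | dd | jU | ja

Unit productions: U->X, X->S.
Unit pairs (A ⇒* B via units): (U,S), (U,X), (X,S).
S: inherits non-unit rules of {S} → Uj | dd | jU.
U: inherits non-unit rules of {S, U, X} → SS | Uj | Xj | a | dd | jU | ja.
X: inherits non-unit rules of {S, X} → SS | Uj | dd | jU | ja.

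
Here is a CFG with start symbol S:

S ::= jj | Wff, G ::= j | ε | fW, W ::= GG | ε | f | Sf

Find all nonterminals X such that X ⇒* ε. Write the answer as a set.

Directly nullable (have an ε-rule): {G, W}.
Not nullable: S — each has a terminal in every rule's right-hand side or depends on a non-nullable symbol.

{G, W}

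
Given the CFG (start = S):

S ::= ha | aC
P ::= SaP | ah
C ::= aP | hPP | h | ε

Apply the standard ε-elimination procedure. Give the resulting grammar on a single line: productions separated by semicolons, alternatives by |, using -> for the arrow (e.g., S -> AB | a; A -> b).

S -> a | aC | ha; C -> h | aP | hPP; P -> ah | SaP

Nullable set: {C}.
S -> aC: C nullable, giving a | aC.
Drop C -> ε.
Unchanged (no nullable symbols): S -> ha; C -> aP; C -> h; C -> hPP; P -> SaP; P -> ah.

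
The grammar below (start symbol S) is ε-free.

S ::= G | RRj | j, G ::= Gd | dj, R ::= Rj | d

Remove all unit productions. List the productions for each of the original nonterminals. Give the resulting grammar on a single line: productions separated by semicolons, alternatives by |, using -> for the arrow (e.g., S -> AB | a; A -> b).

S -> j | Gd | dj | RRj; G -> Gd | dj; R -> d | Rj

Unit productions: S->G.
Unit pairs (A ⇒* B via units): (S,G).
S: inherits non-unit rules of {G, S} → Gd | RRj | dj | j.
G: inherits non-unit rules of {G} → Gd | dj.
R: inherits non-unit rules of {R} → Rj | d.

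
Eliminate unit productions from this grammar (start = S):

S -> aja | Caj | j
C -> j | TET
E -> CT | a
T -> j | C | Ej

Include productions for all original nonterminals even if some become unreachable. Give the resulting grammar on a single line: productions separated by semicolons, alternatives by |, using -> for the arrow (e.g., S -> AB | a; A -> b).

S -> j | Caj | aja; C -> j | TET; E -> a | CT; T -> j | Ej | TET

Unit productions: T->C.
Unit pairs (A ⇒* B via units): (T,C).
S: inherits non-unit rules of {S} → Caj | aja | j.
C: inherits non-unit rules of {C} → TET | j.
E: inherits non-unit rules of {E} → CT | a.
T: inherits non-unit rules of {C, T} → Ej | TET | j.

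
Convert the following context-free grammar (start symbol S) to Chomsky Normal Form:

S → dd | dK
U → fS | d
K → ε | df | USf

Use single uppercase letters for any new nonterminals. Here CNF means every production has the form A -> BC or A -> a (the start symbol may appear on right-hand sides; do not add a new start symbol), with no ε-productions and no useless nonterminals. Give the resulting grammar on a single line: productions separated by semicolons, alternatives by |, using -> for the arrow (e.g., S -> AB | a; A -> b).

Nullable: {K}; after ε-elimination: S -> d | dK | dd; K -> df | USf; U -> d | fS.
No unit productions to eliminate.
TERM: introduce B -> d, A -> f and substitute in every rule of length ≥2.
BIN: K -> USA becomes K -> UC, C -> SA.

S -> d | BB | BK; A -> f; B -> d; C -> SA; K -> BA | UC; U -> d | AS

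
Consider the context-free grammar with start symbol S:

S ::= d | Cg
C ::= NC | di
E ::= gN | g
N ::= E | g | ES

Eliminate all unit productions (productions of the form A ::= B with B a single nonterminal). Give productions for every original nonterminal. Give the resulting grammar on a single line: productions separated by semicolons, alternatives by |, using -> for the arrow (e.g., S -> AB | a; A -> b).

Unit productions: N->E.
Unit pairs (A ⇒* B via units): (N,E).
S: inherits non-unit rules of {S} → Cg | d.
C: inherits non-unit rules of {C} → NC | di.
E: inherits non-unit rules of {E} → g | gN.
N: inherits non-unit rules of {E, N} → ES | g | gN.

S -> d | Cg; C -> NC | di; E -> g | gN; N -> g | ES | gN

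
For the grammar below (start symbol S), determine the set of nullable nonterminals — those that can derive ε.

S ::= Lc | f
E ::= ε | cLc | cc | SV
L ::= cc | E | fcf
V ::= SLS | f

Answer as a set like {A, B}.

{E, L}

Directly nullable (have an ε-rule): {E}.
L is nullable via L -> E (every symbol on the right is already known nullable).
Not nullable: S, V — each has a terminal in every rule's right-hand side or depends on a non-nullable symbol.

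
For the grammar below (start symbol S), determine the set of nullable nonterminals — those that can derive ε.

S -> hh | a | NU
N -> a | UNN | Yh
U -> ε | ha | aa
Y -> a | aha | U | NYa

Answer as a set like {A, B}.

{U, Y}

Directly nullable (have an ε-rule): {U}.
Y is nullable via Y -> U (every symbol on the right is already known nullable).
Not nullable: N, S — each has a terminal in every rule's right-hand side or depends on a non-nullable symbol.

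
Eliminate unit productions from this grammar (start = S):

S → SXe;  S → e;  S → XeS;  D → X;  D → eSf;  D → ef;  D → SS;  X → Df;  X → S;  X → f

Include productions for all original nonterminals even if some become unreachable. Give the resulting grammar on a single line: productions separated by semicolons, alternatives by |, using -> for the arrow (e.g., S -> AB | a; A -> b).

Unit productions: D->X, X->S.
Unit pairs (A ⇒* B via units): (D,S), (D,X), (X,S).
S: inherits non-unit rules of {S} → SXe | XeS | e.
D: inherits non-unit rules of {D, S, X} → Df | SS | SXe | XeS | e | eSf | ef | f.
X: inherits non-unit rules of {S, X} → Df | SXe | XeS | e | f.

S -> e | SXe | XeS; D -> e | f | Df | SS | ef | SXe | XeS | eSf; X -> e | f | Df | SXe | XeS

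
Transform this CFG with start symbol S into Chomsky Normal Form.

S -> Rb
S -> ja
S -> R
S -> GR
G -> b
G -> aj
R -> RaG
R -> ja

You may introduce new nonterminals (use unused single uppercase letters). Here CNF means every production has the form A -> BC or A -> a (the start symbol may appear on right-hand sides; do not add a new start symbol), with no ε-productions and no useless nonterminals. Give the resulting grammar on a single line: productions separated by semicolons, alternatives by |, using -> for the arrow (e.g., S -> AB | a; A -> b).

No ε-productions.
After unit-elimination: S -> GR | Rb | ja | RaG; G -> b | aj; R -> ja | RaG.
TERM: introduce A -> a, C -> b, B -> j and substitute in every rule of length ≥2.
BIN: R -> RAG becomes R -> RD, D -> AG; S -> RAG becomes S -> RE, E -> AG.

S -> BA | GR | RC | RE; A -> a; B -> j; C -> b; D -> AG; E -> AG; G -> b | AB; R -> BA | RD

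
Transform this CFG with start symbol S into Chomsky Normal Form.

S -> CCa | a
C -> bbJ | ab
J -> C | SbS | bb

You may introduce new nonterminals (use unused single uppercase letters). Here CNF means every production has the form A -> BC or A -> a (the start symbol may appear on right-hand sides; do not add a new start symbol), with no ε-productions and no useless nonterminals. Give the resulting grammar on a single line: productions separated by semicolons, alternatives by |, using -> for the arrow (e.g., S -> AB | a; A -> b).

No ε-productions.
After unit-elimination: S -> a | CCa; C -> ab | bbJ; J -> ab | bb | SbS | bbJ.
TERM: introduce A -> a, B -> b and substitute in every rule of length ≥2.
BIN: C -> BBJ becomes C -> BD, D -> BJ; J -> BBJ becomes J -> BE, E -> BJ; J -> SBS becomes J -> SF, F -> BS; S -> CCA becomes S -> CG, G -> CA.

S -> a | CG; A -> a; B -> b; C -> AB | BD; D -> BJ; E -> BJ; F -> BS; G -> CA; J -> AB | BB | BE | SF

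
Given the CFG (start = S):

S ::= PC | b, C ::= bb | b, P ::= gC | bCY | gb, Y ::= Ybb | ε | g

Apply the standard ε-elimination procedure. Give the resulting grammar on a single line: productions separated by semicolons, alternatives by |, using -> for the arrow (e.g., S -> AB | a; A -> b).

Nullable set: {Y}.
P -> bCY: Y nullable, giving bC | bCY.
Drop Y -> ε.
Y -> Ybb: Y nullable, giving Ybb | bb.
Unchanged (no nullable symbols): S -> PC; S -> b; C -> b; C -> bb; P -> gC; P -> gb; Y -> g.

S -> b | PC; C -> b | bb; P -> bC | gC | gb | bCY; Y -> g | bb | Ybb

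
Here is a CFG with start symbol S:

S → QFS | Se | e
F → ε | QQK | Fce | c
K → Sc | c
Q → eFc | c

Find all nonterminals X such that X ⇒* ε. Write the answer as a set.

Directly nullable (have an ε-rule): {F}.
Not nullable: K, Q, S — each has a terminal in every rule's right-hand side or depends on a non-nullable symbol.

{F}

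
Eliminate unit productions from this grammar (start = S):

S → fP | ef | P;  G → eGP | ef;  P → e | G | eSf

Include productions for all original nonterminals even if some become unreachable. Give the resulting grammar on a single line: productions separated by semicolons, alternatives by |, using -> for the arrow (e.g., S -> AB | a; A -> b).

S -> e | ef | fP | eGP | eSf; G -> ef | eGP; P -> e | ef | eGP | eSf

Unit productions: P->G, S->P.
Unit pairs (A ⇒* B via units): (P,G), (S,G), (S,P).
S: inherits non-unit rules of {G, P, S} → e | eGP | eSf | ef | fP.
G: inherits non-unit rules of {G} → eGP | ef.
P: inherits non-unit rules of {G, P} → e | eGP | eSf | ef.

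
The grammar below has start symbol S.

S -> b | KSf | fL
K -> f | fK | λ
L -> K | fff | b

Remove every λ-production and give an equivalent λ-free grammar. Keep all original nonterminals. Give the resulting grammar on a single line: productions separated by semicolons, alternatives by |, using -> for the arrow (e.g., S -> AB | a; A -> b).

S -> b | f | Sf | fL | KSf; K -> f | fK; L -> K | b | fff

Nullable set: {K, L}.
S -> KSf: K nullable, giving KSf | Sf.
S -> fL: L nullable, giving f | fL.
Drop K -> λ.
K -> fK: K nullable, giving f | fK.
L -> K: K nullable, giving K.
Unchanged (no nullable symbols): S -> b; K -> f; L -> b; L -> fff.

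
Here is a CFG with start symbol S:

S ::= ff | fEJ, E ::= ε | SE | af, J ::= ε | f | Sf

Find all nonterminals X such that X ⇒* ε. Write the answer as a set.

Directly nullable (have an ε-rule): {E, J}.
Not nullable: S — each has a terminal in every rule's right-hand side or depends on a non-nullable symbol.

{E, J}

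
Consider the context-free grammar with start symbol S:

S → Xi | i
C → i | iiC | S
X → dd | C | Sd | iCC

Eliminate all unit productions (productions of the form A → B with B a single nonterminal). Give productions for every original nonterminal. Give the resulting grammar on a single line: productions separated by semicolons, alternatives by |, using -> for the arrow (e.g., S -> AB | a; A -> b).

S -> i | Xi; C -> i | Xi | iiC; X -> i | Sd | Xi | dd | iCC | iiC

Unit productions: C->S, X->C.
Unit pairs (A ⇒* B via units): (C,S), (X,C), (X,S).
S: inherits non-unit rules of {S} → Xi | i.
C: inherits non-unit rules of {C, S} → Xi | i | iiC.
X: inherits non-unit rules of {C, S, X} → Sd | Xi | dd | i | iCC | iiC.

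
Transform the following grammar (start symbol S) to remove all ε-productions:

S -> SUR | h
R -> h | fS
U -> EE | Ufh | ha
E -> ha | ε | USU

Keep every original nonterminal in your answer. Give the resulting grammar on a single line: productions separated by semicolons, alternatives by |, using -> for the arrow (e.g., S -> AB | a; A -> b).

S -> h | SR | SUR; E -> S | SU | US | ha | USU; R -> h | fS; U -> E | EE | fh | ha | Ufh

Nullable set: {E, U}.
S -> SUR: U nullable, giving SR | SUR.
Drop E -> ε.
E -> USU: U, U nullable, giving S | SU | US | USU.
U -> EE: E, E nullable, giving E | EE.
U -> Ufh: U nullable, giving Ufh | fh.
Unchanged (no nullable symbols): S -> h; E -> ha; R -> fS; R -> h; U -> ha.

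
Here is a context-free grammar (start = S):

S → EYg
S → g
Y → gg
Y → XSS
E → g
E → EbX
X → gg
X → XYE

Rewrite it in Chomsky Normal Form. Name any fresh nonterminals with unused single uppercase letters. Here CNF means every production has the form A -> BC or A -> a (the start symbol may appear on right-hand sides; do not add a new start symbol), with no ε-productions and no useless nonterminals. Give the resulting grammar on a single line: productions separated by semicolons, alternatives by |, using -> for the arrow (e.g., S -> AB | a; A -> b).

No ε-productions.
No unit productions to eliminate.
TERM: introduce A -> b, B -> g and substitute in every rule of length ≥2.
BIN: E -> EAX becomes E -> EC, C -> AX; S -> EYB becomes S -> ED, D -> YB; X -> XYE becomes X -> XF, F -> YE; Y -> XSS becomes Y -> XG, G -> SS.

S -> g | ED; A -> b; B -> g; C -> AX; D -> YB; E -> g | EC; F -> YE; G -> SS; X -> BB | XF; Y -> BB | XG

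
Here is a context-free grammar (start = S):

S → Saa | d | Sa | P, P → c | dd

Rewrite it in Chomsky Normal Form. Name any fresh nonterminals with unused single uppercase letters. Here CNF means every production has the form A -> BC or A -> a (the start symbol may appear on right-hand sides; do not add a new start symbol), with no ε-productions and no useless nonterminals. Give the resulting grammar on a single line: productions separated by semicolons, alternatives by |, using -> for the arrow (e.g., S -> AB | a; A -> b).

No ε-productions.
After unit-elimination: S -> c | d | Sa | dd | Saa; P -> c | dd.
TERM: introduce B -> a, A -> d and substitute in every rule of length ≥2.
BIN: S -> SBB becomes S -> SC, C -> BB.
Drop unreachable/unproductive: P.

S -> c | d | AA | SB | SC; A -> d; B -> a; C -> BB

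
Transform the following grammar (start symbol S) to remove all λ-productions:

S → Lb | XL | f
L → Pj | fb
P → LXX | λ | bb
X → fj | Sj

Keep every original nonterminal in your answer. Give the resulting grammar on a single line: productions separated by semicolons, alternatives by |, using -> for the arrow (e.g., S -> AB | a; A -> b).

Nullable set: {P}.
L -> Pj: P nullable, giving Pj | j.
Drop P -> λ.
Unchanged (no nullable symbols): S -> Lb; S -> XL; S -> f; L -> fb; P -> LXX; P -> bb; X -> Sj; X -> fj.

S -> f | Lb | XL; L -> j | Pj | fb; P -> bb | LXX; X -> Sj | fj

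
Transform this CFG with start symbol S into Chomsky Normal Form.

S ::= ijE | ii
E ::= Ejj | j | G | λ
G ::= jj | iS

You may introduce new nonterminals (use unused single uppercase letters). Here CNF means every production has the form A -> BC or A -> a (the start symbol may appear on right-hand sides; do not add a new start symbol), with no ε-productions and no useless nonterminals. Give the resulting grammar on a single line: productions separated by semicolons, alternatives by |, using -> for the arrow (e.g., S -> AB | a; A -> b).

S -> BA | BB | BD; A -> j; B -> i; C -> AA; D -> AE; E -> j | AA | BS | EC

Nullable: {E}; after ε-elimination: S -> ii | ij | ijE; E -> G | j | jj | Ejj; G -> iS | jj.
After unit-elimination: S -> ii | ij | ijE; E -> j | iS | jj | Ejj; G -> iS | jj.
TERM: introduce B -> i, A -> j and substitute in every rule of length ≥2.
BIN: E -> EAA becomes E -> EC, C -> AA; S -> BAE becomes S -> BD, D -> AE.
Drop unreachable/unproductive: G.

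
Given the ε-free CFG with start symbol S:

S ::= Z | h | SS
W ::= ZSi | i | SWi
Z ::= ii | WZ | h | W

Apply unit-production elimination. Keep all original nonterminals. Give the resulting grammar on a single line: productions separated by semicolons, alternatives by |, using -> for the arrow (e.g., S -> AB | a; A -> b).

Unit productions: S->Z, Z->W.
Unit pairs (A ⇒* B via units): (S,W), (S,Z), (Z,W).
S: inherits non-unit rules of {S, W, Z} → SS | SWi | WZ | ZSi | h | i | ii.
W: inherits non-unit rules of {W} → SWi | ZSi | i.
Z: inherits non-unit rules of {W, Z} → SWi | WZ | ZSi | h | i | ii.

S -> h | i | SS | WZ | ii | SWi | ZSi; W -> i | SWi | ZSi; Z -> h | i | WZ | ii | SWi | ZSi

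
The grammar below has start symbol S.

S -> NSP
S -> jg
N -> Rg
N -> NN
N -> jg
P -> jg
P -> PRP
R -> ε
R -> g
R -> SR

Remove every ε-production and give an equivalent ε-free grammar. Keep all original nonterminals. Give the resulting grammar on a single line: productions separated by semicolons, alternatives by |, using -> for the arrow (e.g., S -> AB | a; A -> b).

Nullable set: {R}.
N -> Rg: R nullable, giving Rg | g.
P -> PRP: R nullable, giving PP | PRP.
Drop R -> ε.
R -> SR: R nullable, giving S | SR.
Unchanged (no nullable symbols): S -> NSP; S -> jg; N -> NN; N -> jg; P -> jg; R -> g.

S -> jg | NSP; N -> g | NN | Rg | jg; P -> PP | jg | PRP; R -> S | g | SR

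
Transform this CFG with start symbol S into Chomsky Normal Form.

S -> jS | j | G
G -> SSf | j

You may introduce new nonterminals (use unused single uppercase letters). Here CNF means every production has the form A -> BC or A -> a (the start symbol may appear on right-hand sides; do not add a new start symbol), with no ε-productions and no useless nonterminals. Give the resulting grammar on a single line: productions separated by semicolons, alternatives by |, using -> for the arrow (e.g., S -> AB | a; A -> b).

No ε-productions.
After unit-elimination: S -> j | jS | SSf; G -> j | SSf.
TERM: introduce A -> f, B -> j and substitute in every rule of length ≥2.
BIN: G -> SSA becomes G -> SC, C -> SA; S -> SSA becomes S -> SD, D -> SA.
Drop unreachable/unproductive: G.

S -> j | BS | SD; A -> f; B -> j; D -> SA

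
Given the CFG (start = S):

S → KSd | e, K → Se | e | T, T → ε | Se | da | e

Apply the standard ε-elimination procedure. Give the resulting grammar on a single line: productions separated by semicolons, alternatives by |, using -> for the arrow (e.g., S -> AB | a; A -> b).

S -> e | Sd | KSd; K -> T | e | Se; T -> e | Se | da

Nullable set: {K, T}.
S -> KSd: K nullable, giving KSd | Sd.
K -> T: T nullable, giving T.
Drop T -> ε.
Unchanged (no nullable symbols): S -> e; K -> Se; K -> e; T -> Se; T -> da; T -> e.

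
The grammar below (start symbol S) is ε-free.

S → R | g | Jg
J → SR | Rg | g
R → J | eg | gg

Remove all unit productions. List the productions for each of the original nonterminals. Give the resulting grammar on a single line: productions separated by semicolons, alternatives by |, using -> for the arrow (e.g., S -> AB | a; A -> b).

Unit productions: R->J, S->R.
Unit pairs (A ⇒* B via units): (R,J), (S,J), (S,R).
S: inherits non-unit rules of {J, R, S} → Jg | Rg | SR | eg | g | gg.
J: inherits non-unit rules of {J} → Rg | SR | g.
R: inherits non-unit rules of {J, R} → Rg | SR | eg | g | gg.

S -> g | Jg | Rg | SR | eg | gg; J -> g | Rg | SR; R -> g | Rg | SR | eg | gg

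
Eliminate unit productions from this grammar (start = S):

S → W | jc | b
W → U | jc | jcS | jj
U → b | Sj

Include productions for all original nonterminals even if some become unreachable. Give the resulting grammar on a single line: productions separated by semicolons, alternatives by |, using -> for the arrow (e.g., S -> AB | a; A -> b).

S -> b | Sj | jc | jj | jcS; U -> b | Sj; W -> b | Sj | jc | jj | jcS

Unit productions: S->W, W->U.
Unit pairs (A ⇒* B via units): (S,U), (S,W), (W,U).
S: inherits non-unit rules of {S, U, W} → Sj | b | jc | jcS | jj.
U: inherits non-unit rules of {U} → Sj | b.
W: inherits non-unit rules of {U, W} → Sj | b | jc | jcS | jj.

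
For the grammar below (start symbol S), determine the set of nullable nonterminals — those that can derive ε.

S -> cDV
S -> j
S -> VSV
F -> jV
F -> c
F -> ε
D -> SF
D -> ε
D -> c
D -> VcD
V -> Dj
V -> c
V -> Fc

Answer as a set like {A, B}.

{D, F}

Directly nullable (have an ε-rule): {D, F}.
Not nullable: S, V — each has a terminal in every rule's right-hand side or depends on a non-nullable symbol.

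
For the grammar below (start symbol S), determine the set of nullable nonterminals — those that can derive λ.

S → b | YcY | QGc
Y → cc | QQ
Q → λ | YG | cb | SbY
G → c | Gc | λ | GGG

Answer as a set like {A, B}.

{G, Q, Y}

Directly nullable (have an ε-rule): {G, Q}.
Y is nullable via Y -> QQ (every symbol on the right is already known nullable).
Not nullable: S — each has a terminal in every rule's right-hand side or depends on a non-nullable symbol.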